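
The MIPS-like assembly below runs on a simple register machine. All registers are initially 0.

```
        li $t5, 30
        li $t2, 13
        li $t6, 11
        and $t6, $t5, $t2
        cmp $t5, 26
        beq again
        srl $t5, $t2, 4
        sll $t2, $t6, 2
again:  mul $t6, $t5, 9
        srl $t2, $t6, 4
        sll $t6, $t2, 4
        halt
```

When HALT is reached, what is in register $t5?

0

after li $t5, 30: $t5=30
after li $t2, 13: $t2=13
after li $t6, 11: $t6=11
after and $t6, $t5, $t2: $t6=30&13=12
cmp $t5, 26  (cmp 30,26)
beq again: not taken
after srl $t5, $t2, 4: $t5=13>>4=0
after sll $t2, $t6, 2: $t2=12<<2=48
after mul $t6, $t5, 9: $t6=0*9=0
after srl $t2, $t6, 4: $t2=0>>4=0
after sll $t6, $t2, 4: $t6=0<<4=0
halt.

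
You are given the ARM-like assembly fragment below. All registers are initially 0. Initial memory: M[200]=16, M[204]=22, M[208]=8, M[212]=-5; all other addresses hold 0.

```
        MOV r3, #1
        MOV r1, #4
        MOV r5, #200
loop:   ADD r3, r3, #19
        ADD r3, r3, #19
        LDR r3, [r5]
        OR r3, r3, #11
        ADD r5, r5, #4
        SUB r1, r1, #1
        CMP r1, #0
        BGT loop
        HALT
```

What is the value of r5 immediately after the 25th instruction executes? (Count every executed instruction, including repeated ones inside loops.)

212

r3=1
r1=4
r5=200
r3=1+19=20
r3=20+19=39
r3=M[200]=16
r3=16|11=27
r5=200+4=204
r1=4-1=3
CMP r1, #0  (cmp 3,0)
BGT loop: taken
r3=27+19=46
r3=46+19=65
r3=M[204]=22
r3=22|11=31
r5=204+4=208
r1=3-1=2
CMP r1, #0  (cmp 2,0)
BGT loop: taken
r3=31+19=50
r3=50+19=69
r3=M[208]=8
r3=8|11=11
r5=208+4=212
r1=2-1=1
After step 25: r5 = 212.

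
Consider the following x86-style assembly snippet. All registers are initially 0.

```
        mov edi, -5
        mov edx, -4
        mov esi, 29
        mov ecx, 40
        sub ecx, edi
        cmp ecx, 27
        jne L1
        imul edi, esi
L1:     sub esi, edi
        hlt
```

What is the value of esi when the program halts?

34

after mov edi, -5: edi=-5
after mov edx, -4: edx=-4
after mov esi, 29: esi=29
after mov ecx, 40: ecx=40
after sub ecx, edi: ecx=40-(-5)=45
cmp ecx, 27  (cmp 45,27)
jne L1: taken
after sub esi, edi: esi=29-(-5)=34
halt.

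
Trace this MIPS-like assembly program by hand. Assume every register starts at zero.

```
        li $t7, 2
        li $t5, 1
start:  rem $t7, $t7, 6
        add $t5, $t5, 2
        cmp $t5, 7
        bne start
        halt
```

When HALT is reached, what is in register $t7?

li $t7, 2 → $t7=2
li $t5, 1 → $t5=1
rem $t7, $t7, 6 → $t7=2%6=2
add $t5, $t5, 2 → $t5=1+2=3
cmp $t5, 7  (cmp 3,7)
bne start: taken
rem $t7, $t7, 6 → $t7=2%6=2
add $t5, $t5, 2 → $t5=3+2=5
cmp $t5, 7  (cmp 5,7)
bne start: taken
rem $t7, $t7, 6 → $t7=2%6=2
add $t5, $t5, 2 → $t5=5+2=7
cmp $t5, 7  (cmp 7,7)
bne start: not taken
halt.

2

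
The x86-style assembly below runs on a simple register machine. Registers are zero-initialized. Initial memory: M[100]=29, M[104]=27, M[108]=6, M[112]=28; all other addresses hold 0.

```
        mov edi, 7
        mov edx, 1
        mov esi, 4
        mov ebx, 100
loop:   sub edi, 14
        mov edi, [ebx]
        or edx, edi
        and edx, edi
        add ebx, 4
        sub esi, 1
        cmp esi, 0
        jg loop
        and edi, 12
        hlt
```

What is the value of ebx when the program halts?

mov edi, 7 → edi=7
mov edx, 1 → edx=1
mov esi, 4 → esi=4
mov ebx, 100 → ebx=100
sub edi, 14 → edi=7-14=-7
mov edi, [ebx] → edi=M[100]=29
or edx, edi → edx=1|29=29
and edx, edi → edx=29&29=29
add ebx, 4 → ebx=100+4=104
sub esi, 1 → esi=4-1=3
cmp esi, 0  (cmp 3,0)
jg loop: taken
sub edi, 14 → edi=29-14=15
mov edi, [ebx] → edi=M[104]=27
or edx, edi → edx=29|27=31
and edx, edi → edx=31&27=27
add ebx, 4 → ebx=104+4=108
sub esi, 1 → esi=3-1=2
cmp esi, 0  (cmp 2,0)
jg loop: taken
sub edi, 14 → edi=27-14=13
mov edi, [ebx] → edi=M[108]=6
or edx, edi → edx=27|6=31
and edx, edi → edx=31&6=6
add ebx, 4 → ebx=108+4=112
sub esi, 1 → esi=2-1=1
cmp esi, 0  (cmp 1,0)
jg loop: taken
sub edi, 14 → edi=6-14=-8
mov edi, [ebx] → edi=M[112]=28
or edx, edi → edx=6|28=30
and edx, edi → edx=30&28=28
add ebx, 4 → ebx=112+4=116
sub esi, 1 → esi=1-1=0
cmp esi, 0  (cmp 0,0)
jg loop: not taken
and edi, 12 → edi=28&12=12
halt.

116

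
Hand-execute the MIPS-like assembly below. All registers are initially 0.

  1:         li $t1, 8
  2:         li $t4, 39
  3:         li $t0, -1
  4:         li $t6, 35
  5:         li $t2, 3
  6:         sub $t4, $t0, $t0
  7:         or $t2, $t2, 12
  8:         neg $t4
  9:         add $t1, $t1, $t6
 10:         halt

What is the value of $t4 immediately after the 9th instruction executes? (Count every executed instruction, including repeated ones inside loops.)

0

after li $t1, 8: $t1=8
after li $t4, 39: $t4=39
after li $t0, -1: $t0=-1
after li $t6, 35: $t6=35
after li $t2, 3: $t2=3
after sub $t4, $t0, $t0: $t4=(-1)-(-1)=0
after or $t2, $t2, 12: $t2=3|12=15
after neg $t4: $t4=-(0)=0
after add $t1, $t1, $t6: $t1=8+35=43
After step 9: $t4 = 0.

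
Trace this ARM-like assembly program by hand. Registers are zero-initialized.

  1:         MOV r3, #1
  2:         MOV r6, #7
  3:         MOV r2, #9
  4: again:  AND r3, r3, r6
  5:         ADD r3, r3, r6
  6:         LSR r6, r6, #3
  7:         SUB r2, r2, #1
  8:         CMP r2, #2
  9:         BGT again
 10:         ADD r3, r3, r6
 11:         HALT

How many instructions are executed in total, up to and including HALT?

MOV r3, #1 → r3=1
MOV r6, #7 → r6=7
MOV r2, #9 → r2=9
AND r3, r3, r6 → r3=1&7=1
ADD r3, r3, r6 → r3=1+7=8
LSR r6, r6, #3 → r6=7>>3=0
SUB r2, r2, #1 → r2=9-1=8
CMP r2, #2  (cmp 8,2)
BGT again: taken
AND r3, r3, r6 → r3=8&0=0
ADD r3, r3, r6 → r3=0+0=0
LSR r6, r6, #3 → r6=0>>3=0
SUB r2, r2, #1 → r2=8-1=7
CMP r2, #2  (cmp 7,2)
BGT again: taken
AND r3, r3, r6 → r3=0&0=0
ADD r3, r3, r6 → r3=0+0=0
LSR r6, r6, #3 → r6=0>>3=0
SUB r2, r2, #1 → r2=7-1=6
CMP r2, #2  (cmp 6,2)
BGT again: taken
AND r3, r3, r6 → r3=0&0=0
ADD r3, r3, r6 → r3=0+0=0
LSR r6, r6, #3 → r6=0>>3=0
SUB r2, r2, #1 → r2=6-1=5
CMP r2, #2  (cmp 5,2)
BGT again: taken
AND r3, r3, r6 → r3=0&0=0
ADD r3, r3, r6 → r3=0+0=0
LSR r6, r6, #3 → r6=0>>3=0
SUB r2, r2, #1 → r2=5-1=4
CMP r2, #2  (cmp 4,2)
BGT again: taken
AND r3, r3, r6 → r3=0&0=0
ADD r3, r3, r6 → r3=0+0=0
LSR r6, r6, #3 → r6=0>>3=0
SUB r2, r2, #1 → r2=4-1=3
CMP r2, #2  (cmp 3,2)
BGT again: taken
AND r3, r3, r6 → r3=0&0=0
ADD r3, r3, r6 → r3=0+0=0
LSR r6, r6, #3 → r6=0>>3=0
SUB r2, r2, #1 → r2=3-1=2
CMP r2, #2  (cmp 2,2)
BGT again: not taken
ADD r3, r3, r6 → r3=0+0=0
halt.
Total executed instructions: 47.

47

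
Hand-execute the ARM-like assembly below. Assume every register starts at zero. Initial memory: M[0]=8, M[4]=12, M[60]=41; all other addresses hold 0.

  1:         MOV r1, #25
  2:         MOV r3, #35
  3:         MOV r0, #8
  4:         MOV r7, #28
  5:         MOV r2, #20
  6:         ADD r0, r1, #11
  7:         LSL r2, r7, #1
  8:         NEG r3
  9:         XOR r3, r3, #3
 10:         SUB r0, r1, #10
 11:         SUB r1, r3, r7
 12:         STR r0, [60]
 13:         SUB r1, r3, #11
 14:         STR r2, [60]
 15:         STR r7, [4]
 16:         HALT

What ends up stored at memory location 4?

after MOV r1, #25: r1=25
after MOV r3, #35: r3=35
after MOV r0, #8: r0=8
after MOV r7, #28: r7=28
after MOV r2, #20: r2=20
after ADD r0, r1, #11: r0=25+11=36
after LSL r2, r7, #1: r2=28<<1=56
after NEG r3: r3=-(35)=-35
after XOR r3, r3, #3: r3=(-35)^3=-34
after SUB r0, r1, #10: r0=25-10=15
after SUB r1, r3, r7: r1=(-34)-28=-62
STR r0, [60] → M[60]=15
after SUB r1, r3, #11: r1=(-34)-11=-45
STR r2, [60] → M[60]=56
STR r7, [4] → M[4]=28
halt.

28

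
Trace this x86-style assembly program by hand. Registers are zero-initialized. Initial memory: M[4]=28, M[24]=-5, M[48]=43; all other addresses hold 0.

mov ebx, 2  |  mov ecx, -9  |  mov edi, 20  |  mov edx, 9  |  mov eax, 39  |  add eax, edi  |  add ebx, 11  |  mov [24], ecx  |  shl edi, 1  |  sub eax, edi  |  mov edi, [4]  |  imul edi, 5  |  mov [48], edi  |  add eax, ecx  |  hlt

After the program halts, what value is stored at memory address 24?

ebx=2
ecx=-9
edi=20
edx=9
eax=39
eax=39+20=59
ebx=2+11=13
mov [24], ecx → M[24]=-9
edi=20<<1=40
eax=59-40=19
edi=M[4]=28
edi=28*5=140
mov [48], edi → M[48]=140
eax=19+(-9)=10
halt.

-9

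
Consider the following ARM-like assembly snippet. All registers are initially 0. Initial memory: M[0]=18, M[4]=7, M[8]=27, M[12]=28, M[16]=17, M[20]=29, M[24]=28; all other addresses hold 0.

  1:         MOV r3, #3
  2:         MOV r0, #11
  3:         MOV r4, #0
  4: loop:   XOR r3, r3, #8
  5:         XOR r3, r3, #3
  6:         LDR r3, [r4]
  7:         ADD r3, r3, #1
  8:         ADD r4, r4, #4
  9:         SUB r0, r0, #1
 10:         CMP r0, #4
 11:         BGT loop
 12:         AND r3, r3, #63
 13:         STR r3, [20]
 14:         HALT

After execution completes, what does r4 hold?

28

r3=3
r0=11
r4=0
r3=3^8=11
r3=11^3=8
r3=M[0]=18
r3=18+1=19
r4=0+4=4
r0=11-1=10
CMP r0, #4  (cmp 10,4)
BGT loop: taken
r3=19^8=27
r3=27^3=24
r3=M[4]=7
r3=7+1=8
r4=4+4=8
r0=10-1=9
CMP r0, #4  (cmp 9,4)
BGT loop: taken
r3=8^8=0
r3=0^3=3
r3=M[8]=27
r3=27+1=28
r4=8+4=12
r0=9-1=8
CMP r0, #4  (cmp 8,4)
BGT loop: taken
r3=28^8=20
r3=20^3=23
r3=M[12]=28
r3=28+1=29
r4=12+4=16
r0=8-1=7
CMP r0, #4  (cmp 7,4)
BGT loop: taken
r3=29^8=21
r3=21^3=22
r3=M[16]=17
r3=17+1=18
r4=16+4=20
r0=7-1=6
CMP r0, #4  (cmp 6,4)
BGT loop: taken
r3=18^8=26
r3=26^3=25
r3=M[20]=29
r3=29+1=30
r4=20+4=24
r0=6-1=5
CMP r0, #4  (cmp 5,4)
BGT loop: taken
r3=30^8=22
r3=22^3=21
r3=M[24]=28
r3=28+1=29
r4=24+4=28
r0=5-1=4
CMP r0, #4  (cmp 4,4)
BGT loop: not taken
r3=29&63=29
STR r3, [20] → M[20]=29
halt.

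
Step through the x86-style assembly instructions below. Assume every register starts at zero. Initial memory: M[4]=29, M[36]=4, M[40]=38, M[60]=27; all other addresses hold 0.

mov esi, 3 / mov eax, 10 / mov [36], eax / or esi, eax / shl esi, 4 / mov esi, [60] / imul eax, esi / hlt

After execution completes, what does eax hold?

mov esi, 3 → esi=3
mov eax, 10 → eax=10
mov [36], eax → M[36]=10
or esi, eax → esi=3|10=11
shl esi, 4 → esi=11<<4=176
mov esi, [60] → esi=M[60]=27
imul eax, esi → eax=10*27=270
halt.

270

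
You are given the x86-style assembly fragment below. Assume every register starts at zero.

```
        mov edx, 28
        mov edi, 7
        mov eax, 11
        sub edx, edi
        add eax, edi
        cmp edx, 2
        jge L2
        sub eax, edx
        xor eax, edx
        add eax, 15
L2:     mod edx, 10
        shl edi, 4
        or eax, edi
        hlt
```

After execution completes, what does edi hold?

after mov edx, 28: edx=28
after mov edi, 7: edi=7
after mov eax, 11: eax=11
after sub edx, edi: edx=28-7=21
after add eax, edi: eax=11+7=18
cmp edx, 2  (cmp 21,2)
jge L2: taken
after mod edx, 10: edx=21%10=1
after shl edi, 4: edi=7<<4=112
after or eax, edi: eax=18|112=114
halt.

112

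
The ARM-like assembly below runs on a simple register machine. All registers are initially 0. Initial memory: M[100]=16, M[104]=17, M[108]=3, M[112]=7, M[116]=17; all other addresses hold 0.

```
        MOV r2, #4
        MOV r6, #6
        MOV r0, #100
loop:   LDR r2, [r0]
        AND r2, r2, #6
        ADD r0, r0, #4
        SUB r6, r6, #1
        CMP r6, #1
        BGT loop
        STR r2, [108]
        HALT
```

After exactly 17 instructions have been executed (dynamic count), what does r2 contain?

r2=4
r6=6
r0=100
r2=M[100]=16
r2=16&6=0
r0=100+4=104
r6=6-1=5
CMP r6, #1  (cmp 5,1)
BGT loop: taken
r2=M[104]=17
r2=17&6=0
r0=104+4=108
r6=5-1=4
CMP r6, #1  (cmp 4,1)
BGT loop: taken
r2=M[108]=3
r2=3&6=2
After step 17: r2 = 2.

2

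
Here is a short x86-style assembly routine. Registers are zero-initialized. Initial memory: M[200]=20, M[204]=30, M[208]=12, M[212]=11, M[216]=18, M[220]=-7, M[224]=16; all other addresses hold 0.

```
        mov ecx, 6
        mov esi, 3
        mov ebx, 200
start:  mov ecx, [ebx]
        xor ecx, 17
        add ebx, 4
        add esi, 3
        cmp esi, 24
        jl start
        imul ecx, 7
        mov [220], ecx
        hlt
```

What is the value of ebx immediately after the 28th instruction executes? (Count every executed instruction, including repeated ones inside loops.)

after mov ecx, 6: ecx=6
after mov esi, 3: esi=3
after mov ebx, 200: ebx=200
after mov ecx, [ebx]: ecx=M[200]=20
after xor ecx, 17: ecx=20^17=5
after add ebx, 4: ebx=200+4=204
after add esi, 3: esi=3+3=6
cmp esi, 24  (cmp 6,24)
jl start: taken
after mov ecx, [ebx]: ecx=M[204]=30
after xor ecx, 17: ecx=30^17=15
after add ebx, 4: ebx=204+4=208
after add esi, 3: esi=6+3=9
cmp esi, 24  (cmp 9,24)
jl start: taken
after mov ecx, [ebx]: ecx=M[208]=12
after xor ecx, 17: ecx=12^17=29
after add ebx, 4: ebx=208+4=212
after add esi, 3: esi=9+3=12
cmp esi, 24  (cmp 12,24)
jl start: taken
after mov ecx, [ebx]: ecx=M[212]=11
after xor ecx, 17: ecx=11^17=26
after add ebx, 4: ebx=212+4=216
after add esi, 3: esi=12+3=15
cmp esi, 24  (cmp 15,24)
jl start: taken
after mov ecx, [ebx]: ecx=M[216]=18
After step 28: ebx = 216.

216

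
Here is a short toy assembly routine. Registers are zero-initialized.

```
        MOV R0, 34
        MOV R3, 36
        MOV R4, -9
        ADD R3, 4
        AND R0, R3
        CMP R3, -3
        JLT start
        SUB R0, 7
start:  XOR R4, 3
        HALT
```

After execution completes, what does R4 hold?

-12

MOV R0, 34 → R0=34
MOV R3, 36 → R3=36
MOV R4, -9 → R4=-9
ADD R3, 4 → R3=36+4=40
AND R0, R3 → R0=34&40=32
CMP R3, -3  (cmp 40,-3)
JLT start: not taken
SUB R0, 7 → R0=32-7=25
XOR R4, 3 → R4=(-9)^3=-12
halt.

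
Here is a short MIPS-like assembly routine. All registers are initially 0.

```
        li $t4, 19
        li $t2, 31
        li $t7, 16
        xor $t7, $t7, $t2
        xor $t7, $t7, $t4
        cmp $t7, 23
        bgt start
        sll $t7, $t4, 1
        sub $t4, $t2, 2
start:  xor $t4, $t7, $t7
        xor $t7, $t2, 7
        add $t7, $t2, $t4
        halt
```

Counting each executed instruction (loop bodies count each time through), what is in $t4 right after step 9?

0

li $t4, 19 → $t4=19
li $t2, 31 → $t2=31
li $t7, 16 → $t7=16
xor $t7, $t7, $t2 → $t7=16^31=15
xor $t7, $t7, $t4 → $t7=15^19=28
cmp $t7, 23  (cmp 28,23)
bgt start: taken
xor $t4, $t7, $t7 → $t4=28^28=0
xor $t7, $t2, 7 → $t7=31^7=24
After step 9: $t4 = 0.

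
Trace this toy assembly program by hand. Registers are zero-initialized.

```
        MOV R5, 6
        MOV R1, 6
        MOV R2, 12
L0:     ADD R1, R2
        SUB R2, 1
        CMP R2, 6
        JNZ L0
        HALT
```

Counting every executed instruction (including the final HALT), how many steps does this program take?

28

R5=6
R1=6
R2=12
R1=6+12=18
R2=12-1=11
CMP R2, 6  (cmp 11,6)
JNZ L0: taken
R1=18+11=29
R2=11-1=10
CMP R2, 6  (cmp 10,6)
JNZ L0: taken
R1=29+10=39
R2=10-1=9
CMP R2, 6  (cmp 9,6)
JNZ L0: taken
R1=39+9=48
R2=9-1=8
CMP R2, 6  (cmp 8,6)
JNZ L0: taken
R1=48+8=56
R2=8-1=7
CMP R2, 6  (cmp 7,6)
JNZ L0: taken
R1=56+7=63
R2=7-1=6
CMP R2, 6  (cmp 6,6)
JNZ L0: not taken
halt.
Total executed instructions: 28.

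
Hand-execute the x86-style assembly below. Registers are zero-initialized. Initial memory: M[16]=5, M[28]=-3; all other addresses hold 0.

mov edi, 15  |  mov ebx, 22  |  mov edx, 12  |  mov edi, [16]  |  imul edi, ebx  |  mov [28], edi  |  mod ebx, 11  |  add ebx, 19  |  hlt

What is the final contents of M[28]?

110

after mov edi, 15: edi=15
after mov ebx, 22: ebx=22
after mov edx, 12: edx=12
after mov edi, [16]: edi=M[16]=5
after imul edi, ebx: edi=5*22=110
mov [28], edi → M[28]=110
after mod ebx, 11: ebx=22%11=0
after add ebx, 19: ebx=0+19=19
halt.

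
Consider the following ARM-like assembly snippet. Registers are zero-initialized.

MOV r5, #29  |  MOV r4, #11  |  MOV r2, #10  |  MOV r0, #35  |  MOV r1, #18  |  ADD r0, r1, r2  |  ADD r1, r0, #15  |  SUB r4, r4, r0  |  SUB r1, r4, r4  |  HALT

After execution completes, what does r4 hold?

MOV r5, #29 → r5=29
MOV r4, #11 → r4=11
MOV r2, #10 → r2=10
MOV r0, #35 → r0=35
MOV r1, #18 → r1=18
ADD r0, r1, r2 → r0=18+10=28
ADD r1, r0, #15 → r1=28+15=43
SUB r4, r4, r0 → r4=11-28=-17
SUB r1, r4, r4 → r1=(-17)-(-17)=0
halt.

-17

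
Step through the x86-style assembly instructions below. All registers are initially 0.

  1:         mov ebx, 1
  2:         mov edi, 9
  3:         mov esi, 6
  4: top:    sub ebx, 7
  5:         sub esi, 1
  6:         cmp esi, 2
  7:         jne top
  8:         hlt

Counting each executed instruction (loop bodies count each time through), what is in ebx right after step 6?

-6

ebx=1
edi=9
esi=6
ebx=1-7=-6
esi=6-1=5
cmp esi, 2  (cmp 5,2)
After step 6: ebx = -6.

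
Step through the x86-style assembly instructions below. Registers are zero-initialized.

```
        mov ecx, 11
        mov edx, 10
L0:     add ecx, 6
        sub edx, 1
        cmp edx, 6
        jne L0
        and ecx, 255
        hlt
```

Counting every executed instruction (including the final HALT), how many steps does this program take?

20

after mov ecx, 11: ecx=11
after mov edx, 10: edx=10
after add ecx, 6: ecx=11+6=17
after sub edx, 1: edx=10-1=9
cmp edx, 6  (cmp 9,6)
jne L0: taken
after add ecx, 6: ecx=17+6=23
after sub edx, 1: edx=9-1=8
cmp edx, 6  (cmp 8,6)
jne L0: taken
after add ecx, 6: ecx=23+6=29
after sub edx, 1: edx=8-1=7
cmp edx, 6  (cmp 7,6)
jne L0: taken
after add ecx, 6: ecx=29+6=35
after sub edx, 1: edx=7-1=6
cmp edx, 6  (cmp 6,6)
jne L0: not taken
after and ecx, 255: ecx=35&255=35
halt.
Total executed instructions: 20.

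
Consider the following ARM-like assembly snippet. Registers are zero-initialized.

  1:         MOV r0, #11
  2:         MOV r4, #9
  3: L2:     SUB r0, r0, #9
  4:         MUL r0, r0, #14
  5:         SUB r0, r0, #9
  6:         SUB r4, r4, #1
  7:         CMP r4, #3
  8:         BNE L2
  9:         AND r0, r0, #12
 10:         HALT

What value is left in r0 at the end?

after MOV r0, #11: r0=11
after MOV r4, #9: r4=9
after SUB r0, r0, #9: r0=11-9=2
after MUL r0, r0, #14: r0=2*14=28
after SUB r0, r0, #9: r0=28-9=19
after SUB r4, r4, #1: r4=9-1=8
CMP r4, #3  (cmp 8,3)
BNE L2: taken
after SUB r0, r0, #9: r0=19-9=10
after MUL r0, r0, #14: r0=10*14=140
after SUB r0, r0, #9: r0=140-9=131
after SUB r4, r4, #1: r4=8-1=7
CMP r4, #3  (cmp 7,3)
BNE L2: taken
after SUB r0, r0, #9: r0=131-9=122
after MUL r0, r0, #14: r0=122*14=1708
after SUB r0, r0, #9: r0=1708-9=1699
after SUB r4, r4, #1: r4=7-1=6
CMP r4, #3  (cmp 6,3)
BNE L2: taken
after SUB r0, r0, #9: r0=1699-9=1690
after MUL r0, r0, #14: r0=1690*14=23660
after SUB r0, r0, #9: r0=23660-9=23651
after SUB r4, r4, #1: r4=6-1=5
CMP r4, #3  (cmp 5,3)
BNE L2: taken
after SUB r0, r0, #9: r0=23651-9=23642
after MUL r0, r0, #14: r0=23642*14=330988
after SUB r0, r0, #9: r0=330988-9=330979
after SUB r4, r4, #1: r4=5-1=4
CMP r4, #3  (cmp 4,3)
BNE L2: taken
after SUB r0, r0, #9: r0=330979-9=330970
after MUL r0, r0, #14: r0=330970*14=4633580
after SUB r0, r0, #9: r0=4633580-9=4633571
after SUB r4, r4, #1: r4=4-1=3
CMP r4, #3  (cmp 3,3)
BNE L2: not taken
after AND r0, r0, #12: r0=4633571&12=0
halt.

0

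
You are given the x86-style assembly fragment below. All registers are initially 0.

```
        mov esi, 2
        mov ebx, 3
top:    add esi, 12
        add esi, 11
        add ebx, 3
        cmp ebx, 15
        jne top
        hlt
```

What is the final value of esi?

94

mov esi, 2 → esi=2
mov ebx, 3 → ebx=3
add esi, 12 → esi=2+12=14
add esi, 11 → esi=14+11=25
add ebx, 3 → ebx=3+3=6
cmp ebx, 15  (cmp 6,15)
jne top: taken
add esi, 12 → esi=25+12=37
add esi, 11 → esi=37+11=48
add ebx, 3 → ebx=6+3=9
cmp ebx, 15  (cmp 9,15)
jne top: taken
add esi, 12 → esi=48+12=60
add esi, 11 → esi=60+11=71
add ebx, 3 → ebx=9+3=12
cmp ebx, 15  (cmp 12,15)
jne top: taken
add esi, 12 → esi=71+12=83
add esi, 11 → esi=83+11=94
add ebx, 3 → ebx=12+3=15
cmp ebx, 15  (cmp 15,15)
jne top: not taken
halt.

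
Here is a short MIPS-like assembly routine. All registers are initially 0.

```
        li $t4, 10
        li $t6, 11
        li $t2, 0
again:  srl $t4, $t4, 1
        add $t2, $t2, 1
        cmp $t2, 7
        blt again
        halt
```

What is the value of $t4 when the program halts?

after li $t4, 10: $t4=10
after li $t6, 11: $t6=11
after li $t2, 0: $t2=0
after srl $t4, $t4, 1: $t4=10>>1=5
after add $t2, $t2, 1: $t2=0+1=1
cmp $t2, 7  (cmp 1,7)
blt again: taken
after srl $t4, $t4, 1: $t4=5>>1=2
after add $t2, $t2, 1: $t2=1+1=2
cmp $t2, 7  (cmp 2,7)
blt again: taken
after srl $t4, $t4, 1: $t4=2>>1=1
after add $t2, $t2, 1: $t2=2+1=3
cmp $t2, 7  (cmp 3,7)
blt again: taken
after srl $t4, $t4, 1: $t4=1>>1=0
after add $t2, $t2, 1: $t2=3+1=4
cmp $t2, 7  (cmp 4,7)
blt again: taken
after srl $t4, $t4, 1: $t4=0>>1=0
after add $t2, $t2, 1: $t2=4+1=5
cmp $t2, 7  (cmp 5,7)
blt again: taken
after srl $t4, $t4, 1: $t4=0>>1=0
after add $t2, $t2, 1: $t2=5+1=6
cmp $t2, 7  (cmp 6,7)
blt again: taken
after srl $t4, $t4, 1: $t4=0>>1=0
after add $t2, $t2, 1: $t2=6+1=7
cmp $t2, 7  (cmp 7,7)
blt again: not taken
halt.

0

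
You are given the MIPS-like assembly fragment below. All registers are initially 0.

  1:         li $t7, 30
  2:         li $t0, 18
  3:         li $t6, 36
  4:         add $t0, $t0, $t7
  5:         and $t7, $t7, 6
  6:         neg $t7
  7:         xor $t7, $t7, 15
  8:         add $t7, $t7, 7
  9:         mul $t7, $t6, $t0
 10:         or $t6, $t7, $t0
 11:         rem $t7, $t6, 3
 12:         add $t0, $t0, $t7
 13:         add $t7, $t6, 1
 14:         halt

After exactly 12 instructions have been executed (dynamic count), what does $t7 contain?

$t7=30
$t0=18
$t6=36
$t0=18+30=48
$t7=30&6=6
$t7=-(6)=-6
$t7=(-6)^15=-11
$t7=(-11)+7=-4
$t7=36*48=1728
$t6=1728|48=1776
$t7=1776%3=0
$t0=48+0=48
After step 12: $t7 = 0.

0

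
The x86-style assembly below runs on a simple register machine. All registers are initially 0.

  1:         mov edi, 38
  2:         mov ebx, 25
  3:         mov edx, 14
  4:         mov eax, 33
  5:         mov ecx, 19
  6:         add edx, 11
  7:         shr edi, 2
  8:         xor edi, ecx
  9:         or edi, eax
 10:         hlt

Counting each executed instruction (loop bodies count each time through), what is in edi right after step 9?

mov edi, 38 → edi=38
mov ebx, 25 → ebx=25
mov edx, 14 → edx=14
mov eax, 33 → eax=33
mov ecx, 19 → ecx=19
add edx, 11 → edx=14+11=25
shr edi, 2 → edi=38>>2=9
xor edi, ecx → edi=9^19=26
or edi, eax → edi=26|33=59
After step 9: edi = 59.

59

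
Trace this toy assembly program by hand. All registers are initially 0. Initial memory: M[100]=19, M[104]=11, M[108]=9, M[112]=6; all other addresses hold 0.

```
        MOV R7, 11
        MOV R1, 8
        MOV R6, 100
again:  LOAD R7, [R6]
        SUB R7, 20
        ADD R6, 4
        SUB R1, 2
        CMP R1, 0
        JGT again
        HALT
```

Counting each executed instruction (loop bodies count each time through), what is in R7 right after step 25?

-14

after MOV R7, 11: R7=11
after MOV R1, 8: R1=8
after MOV R6, 100: R6=100
after LOAD R7, [R6]: R7=M[100]=19
after SUB R7, 20: R7=19-20=-1
after ADD R6, 4: R6=100+4=104
after SUB R1, 2: R1=8-2=6
CMP R1, 0  (cmp 6,0)
JGT again: taken
after LOAD R7, [R6]: R7=M[104]=11
after SUB R7, 20: R7=11-20=-9
after ADD R6, 4: R6=104+4=108
after SUB R1, 2: R1=6-2=4
CMP R1, 0  (cmp 4,0)
JGT again: taken
after LOAD R7, [R6]: R7=M[108]=9
after SUB R7, 20: R7=9-20=-11
after ADD R6, 4: R6=108+4=112
after SUB R1, 2: R1=4-2=2
CMP R1, 0  (cmp 2,0)
JGT again: taken
after LOAD R7, [R6]: R7=M[112]=6
after SUB R7, 20: R7=6-20=-14
after ADD R6, 4: R6=112+4=116
after SUB R1, 2: R1=2-2=0
After step 25: R7 = -14.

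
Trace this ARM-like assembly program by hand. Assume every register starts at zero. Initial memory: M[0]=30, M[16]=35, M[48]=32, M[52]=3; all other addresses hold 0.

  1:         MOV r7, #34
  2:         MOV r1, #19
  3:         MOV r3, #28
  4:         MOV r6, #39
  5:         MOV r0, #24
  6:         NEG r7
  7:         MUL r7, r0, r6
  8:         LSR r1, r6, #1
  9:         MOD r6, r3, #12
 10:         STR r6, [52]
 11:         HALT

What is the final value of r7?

936

after MOV r7, #34: r7=34
after MOV r1, #19: r1=19
after MOV r3, #28: r3=28
after MOV r6, #39: r6=39
after MOV r0, #24: r0=24
after NEG r7: r7=-(34)=-34
after MUL r7, r0, r6: r7=24*39=936
after LSR r1, r6, #1: r1=39>>1=19
after MOD r6, r3, #12: r6=28%12=4
STR r6, [52] → M[52]=4
halt.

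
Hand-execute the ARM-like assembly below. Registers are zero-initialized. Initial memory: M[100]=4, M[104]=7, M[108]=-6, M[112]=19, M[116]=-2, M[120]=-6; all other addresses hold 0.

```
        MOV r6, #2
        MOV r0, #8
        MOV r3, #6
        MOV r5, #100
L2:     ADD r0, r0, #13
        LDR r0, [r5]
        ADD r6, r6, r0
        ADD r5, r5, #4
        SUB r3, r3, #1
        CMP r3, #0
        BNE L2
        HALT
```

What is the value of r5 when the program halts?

124

MOV r6, #2 → r6=2
MOV r0, #8 → r0=8
MOV r3, #6 → r3=6
MOV r5, #100 → r5=100
ADD r0, r0, #13 → r0=8+13=21
LDR r0, [r5] → r0=M[100]=4
ADD r6, r6, r0 → r6=2+4=6
ADD r5, r5, #4 → r5=100+4=104
SUB r3, r3, #1 → r3=6-1=5
CMP r3, #0  (cmp 5,0)
BNE L2: taken
ADD r0, r0, #13 → r0=4+13=17
LDR r0, [r5] → r0=M[104]=7
ADD r6, r6, r0 → r6=6+7=13
ADD r5, r5, #4 → r5=104+4=108
SUB r3, r3, #1 → r3=5-1=4
CMP r3, #0  (cmp 4,0)
BNE L2: taken
ADD r0, r0, #13 → r0=7+13=20
LDR r0, [r5] → r0=M[108]=-6
ADD r6, r6, r0 → r6=13+(-6)=7
ADD r5, r5, #4 → r5=108+4=112
SUB r3, r3, #1 → r3=4-1=3
CMP r3, #0  (cmp 3,0)
BNE L2: taken
ADD r0, r0, #13 → r0=(-6)+13=7
LDR r0, [r5] → r0=M[112]=19
ADD r6, r6, r0 → r6=7+19=26
ADD r5, r5, #4 → r5=112+4=116
SUB r3, r3, #1 → r3=3-1=2
CMP r3, #0  (cmp 2,0)
BNE L2: taken
ADD r0, r0, #13 → r0=19+13=32
LDR r0, [r5] → r0=M[116]=-2
ADD r6, r6, r0 → r6=26+(-2)=24
ADD r5, r5, #4 → r5=116+4=120
SUB r3, r3, #1 → r3=2-1=1
CMP r3, #0  (cmp 1,0)
BNE L2: taken
ADD r0, r0, #13 → r0=(-2)+13=11
LDR r0, [r5] → r0=M[120]=-6
ADD r6, r6, r0 → r6=24+(-6)=18
ADD r5, r5, #4 → r5=120+4=124
SUB r3, r3, #1 → r3=1-1=0
CMP r3, #0  (cmp 0,0)
BNE L2: not taken
halt.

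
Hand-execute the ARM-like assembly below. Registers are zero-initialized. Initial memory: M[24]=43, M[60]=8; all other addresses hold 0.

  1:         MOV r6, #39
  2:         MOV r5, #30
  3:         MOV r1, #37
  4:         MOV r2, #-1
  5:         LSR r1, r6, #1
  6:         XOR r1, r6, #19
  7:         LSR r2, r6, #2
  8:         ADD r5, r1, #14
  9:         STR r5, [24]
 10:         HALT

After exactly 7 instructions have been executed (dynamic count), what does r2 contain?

r6=39
r5=30
r1=37
r2=-1
r1=39>>1=19
r1=39^19=52
r2=39>>2=9
After step 7: r2 = 9.

9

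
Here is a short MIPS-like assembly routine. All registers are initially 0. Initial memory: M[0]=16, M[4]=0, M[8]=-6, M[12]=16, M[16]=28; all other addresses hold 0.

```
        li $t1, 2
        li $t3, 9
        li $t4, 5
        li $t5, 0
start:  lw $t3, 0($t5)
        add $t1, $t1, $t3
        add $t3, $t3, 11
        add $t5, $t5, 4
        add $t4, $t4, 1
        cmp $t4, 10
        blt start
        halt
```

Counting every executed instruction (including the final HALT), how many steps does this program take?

40

$t1=2
$t3=9
$t4=5
$t5=0
$t3=M[0]=16
$t1=2+16=18
$t3=16+11=27
$t5=0+4=4
$t4=5+1=6
cmp $t4, 10  (cmp 6,10)
blt start: taken
$t3=M[4]=0
$t1=18+0=18
$t3=0+11=11
$t5=4+4=8
$t4=6+1=7
cmp $t4, 10  (cmp 7,10)
blt start: taken
$t3=M[8]=-6
$t1=18+(-6)=12
$t3=(-6)+11=5
$t5=8+4=12
$t4=7+1=8
cmp $t4, 10  (cmp 8,10)
blt start: taken
$t3=M[12]=16
$t1=12+16=28
$t3=16+11=27
$t5=12+4=16
$t4=8+1=9
cmp $t4, 10  (cmp 9,10)
blt start: taken
$t3=M[16]=28
$t1=28+28=56
$t3=28+11=39
$t5=16+4=20
$t4=9+1=10
cmp $t4, 10  (cmp 10,10)
blt start: not taken
halt.
Total executed instructions: 40.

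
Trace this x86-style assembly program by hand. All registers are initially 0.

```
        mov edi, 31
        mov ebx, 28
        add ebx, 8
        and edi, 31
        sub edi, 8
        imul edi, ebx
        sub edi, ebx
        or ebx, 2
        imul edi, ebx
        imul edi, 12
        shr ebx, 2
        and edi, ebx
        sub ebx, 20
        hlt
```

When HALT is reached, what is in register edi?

after mov edi, 31: edi=31
after mov ebx, 28: ebx=28
after add ebx, 8: ebx=28+8=36
after and edi, 31: edi=31&31=31
after sub edi, 8: edi=31-8=23
after imul edi, ebx: edi=23*36=828
after sub edi, ebx: edi=828-36=792
after or ebx, 2: ebx=36|2=38
after imul edi, ebx: edi=792*38=30096
after imul edi, 12: edi=30096*12=361152
after shr ebx, 2: ebx=38>>2=9
after and edi, ebx: edi=361152&9=0
after sub ebx, 20: ebx=9-20=-11
halt.

0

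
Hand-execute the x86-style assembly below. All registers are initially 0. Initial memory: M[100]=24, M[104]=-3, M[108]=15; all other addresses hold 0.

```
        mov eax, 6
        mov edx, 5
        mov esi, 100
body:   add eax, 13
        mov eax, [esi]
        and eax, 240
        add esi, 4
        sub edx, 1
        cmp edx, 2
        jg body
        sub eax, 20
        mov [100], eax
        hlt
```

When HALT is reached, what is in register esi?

112

eax=6
edx=5
esi=100
eax=6+13=19
eax=M[100]=24
eax=24&240=16
esi=100+4=104
edx=5-1=4
cmp edx, 2  (cmp 4,2)
jg body: taken
eax=16+13=29
eax=M[104]=-3
eax=(-3)&240=240
esi=104+4=108
edx=4-1=3
cmp edx, 2  (cmp 3,2)
jg body: taken
eax=240+13=253
eax=M[108]=15
eax=15&240=0
esi=108+4=112
edx=3-1=2
cmp edx, 2  (cmp 2,2)
jg body: not taken
eax=0-20=-20
mov [100], eax → M[100]=-20
halt.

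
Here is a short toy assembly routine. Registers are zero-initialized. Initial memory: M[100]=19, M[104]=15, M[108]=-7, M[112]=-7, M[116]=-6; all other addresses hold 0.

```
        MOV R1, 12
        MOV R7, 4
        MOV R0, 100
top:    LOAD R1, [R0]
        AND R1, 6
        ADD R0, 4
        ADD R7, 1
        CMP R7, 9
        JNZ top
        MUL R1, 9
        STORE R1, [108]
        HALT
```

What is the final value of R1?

18

MOV R1, 12 → R1=12
MOV R7, 4 → R7=4
MOV R0, 100 → R0=100
LOAD R1, [R0] → R1=M[100]=19
AND R1, 6 → R1=19&6=2
ADD R0, 4 → R0=100+4=104
ADD R7, 1 → R7=4+1=5
CMP R7, 9  (cmp 5,9)
JNZ top: taken
LOAD R1, [R0] → R1=M[104]=15
AND R1, 6 → R1=15&6=6
ADD R0, 4 → R0=104+4=108
ADD R7, 1 → R7=5+1=6
CMP R7, 9  (cmp 6,9)
JNZ top: taken
LOAD R1, [R0] → R1=M[108]=-7
AND R1, 6 → R1=(-7)&6=0
ADD R0, 4 → R0=108+4=112
ADD R7, 1 → R7=6+1=7
CMP R7, 9  (cmp 7,9)
JNZ top: taken
LOAD R1, [R0] → R1=M[112]=-7
AND R1, 6 → R1=(-7)&6=0
ADD R0, 4 → R0=112+4=116
ADD R7, 1 → R7=7+1=8
CMP R7, 9  (cmp 8,9)
JNZ top: taken
LOAD R1, [R0] → R1=M[116]=-6
AND R1, 6 → R1=(-6)&6=2
ADD R0, 4 → R0=116+4=120
ADD R7, 1 → R7=8+1=9
CMP R7, 9  (cmp 9,9)
JNZ top: not taken
MUL R1, 9 → R1=2*9=18
STORE R1, [108] → M[108]=18
halt.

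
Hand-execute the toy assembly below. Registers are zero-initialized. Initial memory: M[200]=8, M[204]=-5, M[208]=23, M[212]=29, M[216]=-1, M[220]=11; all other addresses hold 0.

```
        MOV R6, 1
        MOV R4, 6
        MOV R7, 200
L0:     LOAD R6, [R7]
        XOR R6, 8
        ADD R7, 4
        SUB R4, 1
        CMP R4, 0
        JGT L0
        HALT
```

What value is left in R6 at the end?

3

R6=1
R4=6
R7=200
R6=M[200]=8
R6=8^8=0
R7=200+4=204
R4=6-1=5
CMP R4, 0  (cmp 5,0)
JGT L0: taken
R6=M[204]=-5
R6=(-5)^8=-13
R7=204+4=208
R4=5-1=4
CMP R4, 0  (cmp 4,0)
JGT L0: taken
R6=M[208]=23
R6=23^8=31
R7=208+4=212
R4=4-1=3
CMP R4, 0  (cmp 3,0)
JGT L0: taken
R6=M[212]=29
R6=29^8=21
R7=212+4=216
R4=3-1=2
CMP R4, 0  (cmp 2,0)
JGT L0: taken
R6=M[216]=-1
R6=(-1)^8=-9
R7=216+4=220
R4=2-1=1
CMP R4, 0  (cmp 1,0)
JGT L0: taken
R6=M[220]=11
R6=11^8=3
R7=220+4=224
R4=1-1=0
CMP R4, 0  (cmp 0,0)
JGT L0: not taken
halt.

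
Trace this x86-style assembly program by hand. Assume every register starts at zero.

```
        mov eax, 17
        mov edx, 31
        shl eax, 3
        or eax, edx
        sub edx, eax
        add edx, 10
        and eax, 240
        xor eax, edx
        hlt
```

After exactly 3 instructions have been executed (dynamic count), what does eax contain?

after mov eax, 17: eax=17
after mov edx, 31: edx=31
after shl eax, 3: eax=17<<3=136
After step 3: eax = 136.

136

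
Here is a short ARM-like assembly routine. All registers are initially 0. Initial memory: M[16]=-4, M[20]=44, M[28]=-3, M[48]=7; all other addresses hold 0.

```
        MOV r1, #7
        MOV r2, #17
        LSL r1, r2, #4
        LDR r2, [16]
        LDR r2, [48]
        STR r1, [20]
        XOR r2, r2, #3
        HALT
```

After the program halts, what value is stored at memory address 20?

272

MOV r1, #7 → r1=7
MOV r2, #17 → r2=17
LSL r1, r2, #4 → r1=17<<4=272
LDR r2, [16] → r2=M[16]=-4
LDR r2, [48] → r2=M[48]=7
STR r1, [20] → M[20]=272
XOR r2, r2, #3 → r2=7^3=4
halt.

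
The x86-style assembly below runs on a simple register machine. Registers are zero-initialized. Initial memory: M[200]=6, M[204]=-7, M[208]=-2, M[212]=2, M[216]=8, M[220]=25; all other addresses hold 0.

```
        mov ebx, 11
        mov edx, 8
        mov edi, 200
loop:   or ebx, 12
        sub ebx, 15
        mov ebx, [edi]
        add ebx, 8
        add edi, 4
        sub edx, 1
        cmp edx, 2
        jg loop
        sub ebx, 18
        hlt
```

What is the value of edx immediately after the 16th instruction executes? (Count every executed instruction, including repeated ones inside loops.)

7

ebx=11
edx=8
edi=200
ebx=11|12=15
ebx=15-15=0
ebx=M[200]=6
ebx=6+8=14
edi=200+4=204
edx=8-1=7
cmp edx, 2  (cmp 7,2)
jg loop: taken
ebx=14|12=14
ebx=14-15=-1
ebx=M[204]=-7
ebx=(-7)+8=1
edi=204+4=208
After step 16: edx = 7.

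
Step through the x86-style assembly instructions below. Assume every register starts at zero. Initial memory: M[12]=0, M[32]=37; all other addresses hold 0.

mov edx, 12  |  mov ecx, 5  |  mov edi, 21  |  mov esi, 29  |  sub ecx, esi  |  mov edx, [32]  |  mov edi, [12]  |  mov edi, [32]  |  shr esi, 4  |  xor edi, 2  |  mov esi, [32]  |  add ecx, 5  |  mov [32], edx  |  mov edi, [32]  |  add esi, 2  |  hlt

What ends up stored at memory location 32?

after mov edx, 12: edx=12
after mov ecx, 5: ecx=5
after mov edi, 21: edi=21
after mov esi, 29: esi=29
after sub ecx, esi: ecx=5-29=-24
after mov edx, [32]: edx=M[32]=37
after mov edi, [12]: edi=M[12]=0
after mov edi, [32]: edi=M[32]=37
after shr esi, 4: esi=29>>4=1
after xor edi, 2: edi=37^2=39
after mov esi, [32]: esi=M[32]=37
after add ecx, 5: ecx=(-24)+5=-19
mov [32], edx → M[32]=37
after mov edi, [32]: edi=M[32]=37
after add esi, 2: esi=37+2=39
halt.

37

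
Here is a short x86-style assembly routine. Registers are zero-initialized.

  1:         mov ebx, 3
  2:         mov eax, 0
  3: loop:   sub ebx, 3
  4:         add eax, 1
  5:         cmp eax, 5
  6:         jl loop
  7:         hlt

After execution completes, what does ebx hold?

ebx=3
eax=0
ebx=3-3=0
eax=0+1=1
cmp eax, 5  (cmp 1,5)
jl loop: taken
ebx=0-3=-3
eax=1+1=2
cmp eax, 5  (cmp 2,5)
jl loop: taken
ebx=(-3)-3=-6
eax=2+1=3
cmp eax, 5  (cmp 3,5)
jl loop: taken
ebx=(-6)-3=-9
eax=3+1=4
cmp eax, 5  (cmp 4,5)
jl loop: taken
ebx=(-9)-3=-12
eax=4+1=5
cmp eax, 5  (cmp 5,5)
jl loop: not taken
halt.

-12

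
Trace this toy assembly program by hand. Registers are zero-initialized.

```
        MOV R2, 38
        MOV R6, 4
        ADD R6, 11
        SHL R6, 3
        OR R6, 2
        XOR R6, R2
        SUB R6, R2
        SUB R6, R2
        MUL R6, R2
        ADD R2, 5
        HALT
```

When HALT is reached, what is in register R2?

43

after MOV R2, 38: R2=38
after MOV R6, 4: R6=4
after ADD R6, 11: R6=4+11=15
after SHL R6, 3: R6=15<<3=120
after OR R6, 2: R6=120|2=122
after XOR R6, R2: R6=122^38=92
after SUB R6, R2: R6=92-38=54
after SUB R6, R2: R6=54-38=16
after MUL R6, R2: R6=16*38=608
after ADD R2, 5: R2=38+5=43
halt.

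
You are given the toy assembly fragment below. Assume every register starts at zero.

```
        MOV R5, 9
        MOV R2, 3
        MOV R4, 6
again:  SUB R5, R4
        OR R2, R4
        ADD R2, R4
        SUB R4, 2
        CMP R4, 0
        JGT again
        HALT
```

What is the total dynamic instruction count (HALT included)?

22

MOV R5, 9 → R5=9
MOV R2, 3 → R2=3
MOV R4, 6 → R4=6
SUB R5, R4 → R5=9-6=3
OR R2, R4 → R2=3|6=7
ADD R2, R4 → R2=7+6=13
SUB R4, 2 → R4=6-2=4
CMP R4, 0  (cmp 4,0)
JGT again: taken
SUB R5, R4 → R5=3-4=-1
OR R2, R4 → R2=13|4=13
ADD R2, R4 → R2=13+4=17
SUB R4, 2 → R4=4-2=2
CMP R4, 0  (cmp 2,0)
JGT again: taken
SUB R5, R4 → R5=(-1)-2=-3
OR R2, R4 → R2=17|2=19
ADD R2, R4 → R2=19+2=21
SUB R4, 2 → R4=2-2=0
CMP R4, 0  (cmp 0,0)
JGT again: not taken
halt.
Total executed instructions: 22.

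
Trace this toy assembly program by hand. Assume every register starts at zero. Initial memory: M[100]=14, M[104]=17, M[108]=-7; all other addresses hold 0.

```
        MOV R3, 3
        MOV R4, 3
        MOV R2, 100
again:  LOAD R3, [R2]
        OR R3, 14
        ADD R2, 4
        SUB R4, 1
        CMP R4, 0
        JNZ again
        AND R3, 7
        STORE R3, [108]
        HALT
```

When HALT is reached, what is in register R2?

112

R3=3
R4=3
R2=100
R3=M[100]=14
R3=14|14=14
R2=100+4=104
R4=3-1=2
CMP R4, 0  (cmp 2,0)
JNZ again: taken
R3=M[104]=17
R3=17|14=31
R2=104+4=108
R4=2-1=1
CMP R4, 0  (cmp 1,0)
JNZ again: taken
R3=M[108]=-7
R3=(-7)|14=-1
R2=108+4=112
R4=1-1=0
CMP R4, 0  (cmp 0,0)
JNZ again: not taken
R3=(-1)&7=7
STORE R3, [108] → M[108]=7
halt.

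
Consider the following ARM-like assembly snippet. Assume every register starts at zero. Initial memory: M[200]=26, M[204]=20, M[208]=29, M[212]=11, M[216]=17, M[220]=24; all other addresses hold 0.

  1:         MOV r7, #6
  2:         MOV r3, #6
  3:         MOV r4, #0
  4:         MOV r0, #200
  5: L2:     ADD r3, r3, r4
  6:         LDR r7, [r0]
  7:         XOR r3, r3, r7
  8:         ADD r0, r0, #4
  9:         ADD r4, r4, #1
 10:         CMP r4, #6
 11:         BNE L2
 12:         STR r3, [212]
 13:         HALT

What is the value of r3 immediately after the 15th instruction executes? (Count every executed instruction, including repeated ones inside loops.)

MOV r7, #6 → r7=6
MOV r3, #6 → r3=6
MOV r4, #0 → r4=0
MOV r0, #200 → r0=200
ADD r3, r3, r4 → r3=6+0=6
LDR r7, [r0] → r7=M[200]=26
XOR r3, r3, r7 → r3=6^26=28
ADD r0, r0, #4 → r0=200+4=204
ADD r4, r4, #1 → r4=0+1=1
CMP r4, #6  (cmp 1,6)
BNE L2: taken
ADD r3, r3, r4 → r3=28+1=29
LDR r7, [r0] → r7=M[204]=20
XOR r3, r3, r7 → r3=29^20=9
ADD r0, r0, #4 → r0=204+4=208
After step 15: r3 = 9.

9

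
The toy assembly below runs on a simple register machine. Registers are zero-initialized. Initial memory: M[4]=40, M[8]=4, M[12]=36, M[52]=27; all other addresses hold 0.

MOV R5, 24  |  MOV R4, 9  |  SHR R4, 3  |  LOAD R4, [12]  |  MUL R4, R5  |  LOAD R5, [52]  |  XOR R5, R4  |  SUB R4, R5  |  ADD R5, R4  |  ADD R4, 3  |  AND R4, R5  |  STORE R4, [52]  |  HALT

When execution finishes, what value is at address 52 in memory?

R5=24
R4=9
R4=9>>3=1
R4=M[12]=36
R4=36*24=864
R5=M[52]=27
R5=27^864=891
R4=864-891=-27
R5=891+(-27)=864
R4=(-27)+3=-24
R4=(-24)&864=864
STORE R4, [52] → M[52]=864
halt.

864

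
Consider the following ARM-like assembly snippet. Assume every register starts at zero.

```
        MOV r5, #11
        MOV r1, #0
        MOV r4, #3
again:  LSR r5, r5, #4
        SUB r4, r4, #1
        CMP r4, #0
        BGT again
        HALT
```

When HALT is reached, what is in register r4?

0

after MOV r5, #11: r5=11
after MOV r1, #0: r1=0
after MOV r4, #3: r4=3
after LSR r5, r5, #4: r5=11>>4=0
after SUB r4, r4, #1: r4=3-1=2
CMP r4, #0  (cmp 2,0)
BGT again: taken
after LSR r5, r5, #4: r5=0>>4=0
after SUB r4, r4, #1: r4=2-1=1
CMP r4, #0  (cmp 1,0)
BGT again: taken
after LSR r5, r5, #4: r5=0>>4=0
after SUB r4, r4, #1: r4=1-1=0
CMP r4, #0  (cmp 0,0)
BGT again: not taken
halt.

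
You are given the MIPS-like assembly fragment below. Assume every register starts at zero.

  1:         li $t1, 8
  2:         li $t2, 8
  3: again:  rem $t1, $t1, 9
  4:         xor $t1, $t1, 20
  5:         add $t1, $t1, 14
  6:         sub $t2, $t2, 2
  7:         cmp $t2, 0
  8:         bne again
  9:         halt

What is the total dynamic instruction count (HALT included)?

$t1=8
$t2=8
$t1=8%9=8
$t1=8^20=28
$t1=28+14=42
$t2=8-2=6
cmp $t2, 0  (cmp 6,0)
bne again: taken
$t1=42%9=6
$t1=6^20=18
$t1=18+14=32
$t2=6-2=4
cmp $t2, 0  (cmp 4,0)
bne again: taken
$t1=32%9=5
$t1=5^20=17
$t1=17+14=31
$t2=4-2=2
cmp $t2, 0  (cmp 2,0)
bne again: taken
$t1=31%9=4
$t1=4^20=16
$t1=16+14=30
$t2=2-2=0
cmp $t2, 0  (cmp 0,0)
bne again: not taken
halt.
Total executed instructions: 27.

27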